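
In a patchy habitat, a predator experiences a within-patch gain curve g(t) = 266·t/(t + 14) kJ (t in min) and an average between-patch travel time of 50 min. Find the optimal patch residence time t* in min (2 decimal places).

Maximise g(t)/(T+t): set derivative to zero → g'(t)(T+t) = g(t).
g'(t) = 266·14/(t + 14)². Setting 266·14/(t+14)² = 266t/[(t+14)(50+t)] gives 14(50+t) = t(t+14), so t² = 14×50 = 700.
t* = √700 = 26.46 min.

26.46 min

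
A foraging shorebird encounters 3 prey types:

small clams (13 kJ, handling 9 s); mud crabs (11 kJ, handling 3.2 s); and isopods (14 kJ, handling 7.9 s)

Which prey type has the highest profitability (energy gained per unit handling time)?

Profitability E/h (kJ/s): small clams = 13/9 = 1.44, mud crabs = 11/3.2 = 3.44, isopods = 14/7.9 = 1.77.
Ranked: mud crabs > isopods > small clams.

mud crabs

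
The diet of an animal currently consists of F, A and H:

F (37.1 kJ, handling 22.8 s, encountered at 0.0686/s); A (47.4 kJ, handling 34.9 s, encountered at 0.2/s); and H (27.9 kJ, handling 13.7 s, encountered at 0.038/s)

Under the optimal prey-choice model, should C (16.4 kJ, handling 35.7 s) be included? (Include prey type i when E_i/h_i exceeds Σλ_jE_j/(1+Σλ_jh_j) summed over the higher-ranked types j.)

On F, A and H alone, R = ΣλE/(1+Σλh) = 13.09/10.06 = 1.3 kJ/s.
C: E/h = 16.4/35.7 = 0.4594 kJ/s.
0.4594 < 1.3, so adding C would lower the average — exclude it.

No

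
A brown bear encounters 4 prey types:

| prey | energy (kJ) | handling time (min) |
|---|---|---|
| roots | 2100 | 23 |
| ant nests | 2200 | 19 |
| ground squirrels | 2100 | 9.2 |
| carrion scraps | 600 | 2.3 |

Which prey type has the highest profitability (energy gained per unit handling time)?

Profitability E/h (kJ/min): roots = 2100/23 = 91.3, ant nests = 2200/19 = 116, ground squirrels = 2100/9.2 = 228, carrion scraps = 600/2.3 = 261.
Ranked: carrion scraps > ground squirrels > ant nests > roots.

carrion scraps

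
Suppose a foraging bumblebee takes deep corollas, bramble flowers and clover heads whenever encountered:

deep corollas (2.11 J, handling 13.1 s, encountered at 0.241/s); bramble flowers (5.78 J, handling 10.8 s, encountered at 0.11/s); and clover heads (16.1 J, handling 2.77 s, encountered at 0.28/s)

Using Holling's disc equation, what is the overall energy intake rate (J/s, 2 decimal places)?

Energy encountered per unit search time: 0.241×2.11 + 0.11×5.78 + 0.28×16.1 = 5.652 J/s.
Handling time per unit search time: 0.241×13.1 + 0.11×10.8 + 0.28×2.77 = 5.121.
Rate = 5.652/(1 + 5.121) = 0.9235 J/s.

0.92 J/s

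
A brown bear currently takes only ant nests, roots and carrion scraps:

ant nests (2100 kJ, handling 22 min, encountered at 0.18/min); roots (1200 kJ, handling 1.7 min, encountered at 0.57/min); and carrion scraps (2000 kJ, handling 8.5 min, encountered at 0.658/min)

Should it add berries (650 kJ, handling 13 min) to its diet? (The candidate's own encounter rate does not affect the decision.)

No

On ant nests, roots and carrion scraps alone, R = ΣλE/(1+Σλh) = 2378/11.52 = 206.4 kJ/min.
Profitability of berries: 650/13 = 50 kJ/min.
Since 50 < R, time spent handling berries is better spent searching.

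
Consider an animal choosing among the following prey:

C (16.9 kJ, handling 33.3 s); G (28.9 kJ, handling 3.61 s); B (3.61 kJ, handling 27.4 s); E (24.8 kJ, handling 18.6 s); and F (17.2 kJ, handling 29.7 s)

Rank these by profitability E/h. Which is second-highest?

Profitability E/h (kJ/s): C = 16.9/33.3 = 0.508, G = 28.9/3.61 = 8.01, B = 3.61/27.4 = 0.132, E = 24.8/18.6 = 1.33, F = 17.2/29.7 = 0.579.
Ranked: G > E > F > C > B.

E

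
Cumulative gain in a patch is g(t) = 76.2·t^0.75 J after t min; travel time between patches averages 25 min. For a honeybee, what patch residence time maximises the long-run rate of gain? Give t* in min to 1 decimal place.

Optimal t* satisfies g'(t*) = g(t*)/(T + t*).
g'(t) = 0.75·76.2·t^-0.25. Setting 0.75·76.2·t^-0.25 = 76.2·t^0.75/(25+t) gives 0.75(25+t) = t, so 0.25·t = 0.75×25.
t* = 0.75×25/0.25 = 75 min.

75.0 min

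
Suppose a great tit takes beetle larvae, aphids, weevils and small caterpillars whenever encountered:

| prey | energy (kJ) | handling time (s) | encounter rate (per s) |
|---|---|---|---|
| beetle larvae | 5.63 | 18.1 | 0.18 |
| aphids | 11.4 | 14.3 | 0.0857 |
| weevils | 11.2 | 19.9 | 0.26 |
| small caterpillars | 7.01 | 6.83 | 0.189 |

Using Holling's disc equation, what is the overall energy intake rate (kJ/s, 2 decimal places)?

0.52 kJ/s

R = (0.18×5.63 + 0.0857×11.4 + 0.26×11.2 + 0.189×7.01) / (1 + 0.18×18.1 + 0.0857×14.3 + 0.26×19.9 + 0.189×6.83) = 6.227/11.95 = 0.5212 kJ/s.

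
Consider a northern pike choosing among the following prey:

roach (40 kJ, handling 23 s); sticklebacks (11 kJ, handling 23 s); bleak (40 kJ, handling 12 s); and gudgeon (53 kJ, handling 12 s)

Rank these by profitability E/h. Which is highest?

gudgeon

Profitability E/h (kJ/s): roach = 40/23 = 1.74, sticklebacks = 11/23 = 0.478, bleak = 40/12 = 3.33, gudgeon = 53/12 = 4.42.
Ranked: gudgeon > bleak > roach > sticklebacks.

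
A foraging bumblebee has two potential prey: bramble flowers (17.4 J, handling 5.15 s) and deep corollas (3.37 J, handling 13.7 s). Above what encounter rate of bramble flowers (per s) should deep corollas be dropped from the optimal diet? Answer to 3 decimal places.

0.015 per s

At the threshold, the rate on bramble flowers alone equals the profitability of deep corollas: λ·17.4/(1 + λ·5.15) = 3.37/13.7 = 0.246.
Rearranging, λ(17.4 − 0.246×5.15) = 0.246, so λ = 0.246/16.13 = 0.01525 per s.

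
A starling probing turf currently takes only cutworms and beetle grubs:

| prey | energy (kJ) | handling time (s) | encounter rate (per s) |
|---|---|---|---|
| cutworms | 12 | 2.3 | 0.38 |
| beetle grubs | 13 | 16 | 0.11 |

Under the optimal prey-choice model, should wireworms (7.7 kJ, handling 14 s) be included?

Intake rate on the current diet: R = (0.38×12 + 0.11×13) / (1 + 0.38×2.3 + 0.11×16) = 5.99/3.634 = 1.648 kJ/s.
Profitability of wireworms: 7.7/14 = 0.55 kJ/s.
0.55 < 1.648, so adding wireworms would lower the average — exclude it.

No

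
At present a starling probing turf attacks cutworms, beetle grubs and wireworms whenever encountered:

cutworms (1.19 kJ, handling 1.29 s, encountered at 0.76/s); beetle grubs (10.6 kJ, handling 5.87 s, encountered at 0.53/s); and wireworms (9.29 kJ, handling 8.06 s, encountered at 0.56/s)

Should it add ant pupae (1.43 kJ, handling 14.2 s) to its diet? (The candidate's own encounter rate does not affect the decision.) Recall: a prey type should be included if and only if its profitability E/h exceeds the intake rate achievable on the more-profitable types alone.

No

On cutworms, beetle grubs and wireworms alone, R = ΣλE/(1+Σλh) = 11.72/9.605 = 1.221 kJ/s.
Profitability of ant pupae: 1.43/14.2 = 0.1007 kJ/s.
Since 0.1007 < R, time spent handling ant pupae is better spent searching.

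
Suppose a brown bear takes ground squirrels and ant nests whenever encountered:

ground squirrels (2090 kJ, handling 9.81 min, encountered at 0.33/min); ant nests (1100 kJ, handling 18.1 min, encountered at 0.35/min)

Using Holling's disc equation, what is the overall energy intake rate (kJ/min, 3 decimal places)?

101.652 kJ/min

Energy encountered per unit search time: 0.33×2090 + 0.35×1100 = 1075 kJ/min.
Handling time per unit search time: 0.33×9.81 + 0.35×18.1 = 9.572.
Rate = 1075/(1 + 9.572) = 101.7 kJ/min.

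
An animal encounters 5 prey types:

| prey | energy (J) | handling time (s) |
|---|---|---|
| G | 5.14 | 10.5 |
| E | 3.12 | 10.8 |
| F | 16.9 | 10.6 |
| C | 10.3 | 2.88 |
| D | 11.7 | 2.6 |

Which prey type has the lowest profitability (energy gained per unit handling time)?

E

Profitability E/h (J/s): G = 5.14/10.5 = 0.49, E = 3.12/10.8 = 0.289, F = 16.9/10.6 = 1.59, C = 10.3/2.88 = 3.58, D = 11.7/2.6 = 4.5.
Ranked: D > C > F > G > E.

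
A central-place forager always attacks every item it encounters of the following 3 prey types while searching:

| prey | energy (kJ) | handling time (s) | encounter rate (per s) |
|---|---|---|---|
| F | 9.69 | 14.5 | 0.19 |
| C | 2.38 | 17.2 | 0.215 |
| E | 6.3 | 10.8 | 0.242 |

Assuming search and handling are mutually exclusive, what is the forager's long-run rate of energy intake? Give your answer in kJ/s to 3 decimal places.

R = (0.19×9.69 + 0.215×2.38 + 0.242×6.3) / (1 + 0.19×14.5 + 0.215×17.2 + 0.242×10.8) = 3.877/10.07 = 0.3852 kJ/s.

0.385 kJ/s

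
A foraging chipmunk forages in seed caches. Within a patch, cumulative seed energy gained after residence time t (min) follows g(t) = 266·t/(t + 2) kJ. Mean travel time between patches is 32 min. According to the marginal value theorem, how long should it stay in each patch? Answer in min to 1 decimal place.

Optimal t* satisfies g'(t*) = g(t*)/(T + t*).
g'(t) = 266·2/(t + 2)². Setting 266·2/(t+2)² = 266t/[(t+2)(32+t)] gives 2(32+t) = t(t+2), so t² = 2×32 = 64.
t* = √64 = 8 min.

8.0 min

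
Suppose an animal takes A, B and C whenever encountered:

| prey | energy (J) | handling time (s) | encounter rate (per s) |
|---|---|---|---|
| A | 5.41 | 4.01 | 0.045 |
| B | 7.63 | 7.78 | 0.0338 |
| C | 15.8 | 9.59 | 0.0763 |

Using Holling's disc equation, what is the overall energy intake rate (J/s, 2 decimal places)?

R = (0.045×5.41 + 0.0338×7.63 + 0.0763×15.8) / (1 + 0.045×4.01 + 0.0338×7.78 + 0.0763×9.59) = 1.707/2.175 = 0.7847 J/s.

0.78 J/s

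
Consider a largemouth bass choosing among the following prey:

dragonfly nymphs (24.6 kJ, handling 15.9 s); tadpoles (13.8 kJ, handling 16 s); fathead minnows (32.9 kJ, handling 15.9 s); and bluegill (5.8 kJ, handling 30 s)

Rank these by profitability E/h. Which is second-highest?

dragonfly nymphs

In descending order of E/h:
fathead minnows: 32.9/15.9 = 2.07 kJ/s
dragonfly nymphs: 24.6/15.9 = 1.55 kJ/s
tadpoles: 13.8/16 = 0.863 kJ/s
bluegill: 5.8/30 = 0.193 kJ/s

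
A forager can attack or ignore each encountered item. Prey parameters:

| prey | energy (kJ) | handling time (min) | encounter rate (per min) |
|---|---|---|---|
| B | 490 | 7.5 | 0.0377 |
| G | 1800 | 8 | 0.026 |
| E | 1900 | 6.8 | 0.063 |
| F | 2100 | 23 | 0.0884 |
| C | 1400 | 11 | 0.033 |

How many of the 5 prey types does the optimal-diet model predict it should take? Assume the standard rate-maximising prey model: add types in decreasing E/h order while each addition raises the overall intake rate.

Profitabilities (E/h, kJ/min): E 279, G 225, C 127, F 91.3, B 65.3. Add prey in this order while the next type's profitability exceeds the intake rate on those already taken.
Rate on top 1: 83.8. G: 225 > 83.8 → include.
Rate on top 2: 101.7. C: 127 > 101.7 → include.
Rate on top 3: 106.4. F: 91.3 < 106.4 → exclude; stop.
Optimal diet: E, G, C — 3 of 5 types.

3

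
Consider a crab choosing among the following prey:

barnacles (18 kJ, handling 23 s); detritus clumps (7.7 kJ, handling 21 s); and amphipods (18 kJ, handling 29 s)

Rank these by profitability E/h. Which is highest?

Profitability E/h (kJ/s): barnacles = 18/23 = 0.783, detritus clumps = 7.7/21 = 0.367, amphipods = 18/29 = 0.621.
Ranked: barnacles > amphipods > detritus clumps.

barnacles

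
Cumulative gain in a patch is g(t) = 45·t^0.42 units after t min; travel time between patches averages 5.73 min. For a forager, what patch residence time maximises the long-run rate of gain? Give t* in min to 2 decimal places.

4.15 min

Maximise g(t)/(T+t): set derivative to zero → g'(t)(T+t) = g(t).
g'(t) = 0.42·45·t^-0.58. Setting 0.42·45·t^-0.58 = 45·t^0.42/(5.73+t) gives 0.42(5.73+t) = t, so 0.58·t = 0.42×5.73.
t* = 0.42×5.73/0.58 = 4.149 min.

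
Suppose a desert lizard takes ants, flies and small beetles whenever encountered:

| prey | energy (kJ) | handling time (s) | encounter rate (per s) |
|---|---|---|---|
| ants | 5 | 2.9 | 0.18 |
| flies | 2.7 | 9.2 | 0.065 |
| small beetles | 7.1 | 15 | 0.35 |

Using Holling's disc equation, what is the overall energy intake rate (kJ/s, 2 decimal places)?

R = Σλ_iE_i / (1 + Σλ_ih_i)
Numerator: 0.18×5 + 0.065×2.7 + 0.35×7.1 = 3.56
Denominator: 1 + 0.18×2.9 + 0.065×9.2 + 0.35×15 = 7.37
R = 3.56/7.37 = 0.4831 kJ/s

0.48 kJ/s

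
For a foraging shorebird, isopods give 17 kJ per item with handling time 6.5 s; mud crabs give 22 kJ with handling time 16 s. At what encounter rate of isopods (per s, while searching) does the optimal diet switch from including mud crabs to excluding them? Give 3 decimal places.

At the threshold, the rate on isopods alone equals the profitability of mud crabs: λ·17/(1 + λ·6.5) = 22/16 = 1.375.
Rearranging, λ(17 − 1.375×6.5) = 1.375, so λ = 1.375/8.062 = 0.1705 per s.

0.171 per s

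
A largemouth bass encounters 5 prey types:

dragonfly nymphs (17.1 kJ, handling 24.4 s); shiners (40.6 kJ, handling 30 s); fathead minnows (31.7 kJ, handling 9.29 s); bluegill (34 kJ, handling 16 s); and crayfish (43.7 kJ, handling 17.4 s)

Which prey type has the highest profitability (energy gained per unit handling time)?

fathead minnows

Profitability E/h (kJ/s): dragonfly nymphs = 17.1/24.4 = 0.701, shiners = 40.6/30 = 1.35, fathead minnows = 31.7/9.29 = 3.41, bluegill = 34/16 = 2.12, crayfish = 43.7/17.4 = 2.51.
Ranked: fathead minnows > crayfish > bluegill > shiners > dragonfly nymphs.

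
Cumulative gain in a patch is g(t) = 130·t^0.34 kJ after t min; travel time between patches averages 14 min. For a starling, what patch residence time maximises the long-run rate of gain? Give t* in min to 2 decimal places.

7.21 min

By the marginal value theorem, leave when the instantaneous gain rate g'(t) equals the habitat-wide average g(t)/(T + t).
g'(t) = 0.34·130·t^-0.66. Setting 0.34·130·t^-0.66 = 130·t^0.34/(14+t) gives 0.34(14+t) = t, so 0.66·t = 0.34×14.
t* = 0.34×14/0.66 = 7.212 min.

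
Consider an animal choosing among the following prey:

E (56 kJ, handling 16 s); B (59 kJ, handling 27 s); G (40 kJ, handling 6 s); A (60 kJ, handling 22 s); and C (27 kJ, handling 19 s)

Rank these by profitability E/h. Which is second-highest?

Profitability E/h (kJ/s): E = 56/16 = 3.5, B = 59/27 = 2.19, G = 40/6 = 6.67, A = 60/22 = 2.73, C = 27/19 = 1.42.
Ranked: G > E > A > B > C.

E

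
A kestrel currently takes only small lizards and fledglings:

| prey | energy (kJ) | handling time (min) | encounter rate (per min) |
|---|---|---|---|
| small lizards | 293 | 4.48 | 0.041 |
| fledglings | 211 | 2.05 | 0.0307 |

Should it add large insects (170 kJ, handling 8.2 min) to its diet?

Yes

Intake rate on the current diet: R = (0.041×293 + 0.0307×211) / (1 + 0.041×4.48 + 0.0307×2.05) = 18.49/1.247 = 14.83 kJ/min.
Profitability of large insects: 170/8.2 = 20.73 kJ/min.
20.73 > 14.83, so adding large insects raises the average — include it.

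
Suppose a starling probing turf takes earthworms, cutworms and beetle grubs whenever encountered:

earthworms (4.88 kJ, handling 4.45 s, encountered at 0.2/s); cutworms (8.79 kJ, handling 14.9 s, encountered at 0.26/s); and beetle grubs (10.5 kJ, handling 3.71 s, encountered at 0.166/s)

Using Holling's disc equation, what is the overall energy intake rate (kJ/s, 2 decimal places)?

R = (0.2×4.88 + 0.26×8.79 + 0.166×10.5) / (1 + 0.2×4.45 + 0.26×14.9 + 0.166×3.71) = 5.004/6.38 = 0.7844 kJ/s.

0.78 kJ/s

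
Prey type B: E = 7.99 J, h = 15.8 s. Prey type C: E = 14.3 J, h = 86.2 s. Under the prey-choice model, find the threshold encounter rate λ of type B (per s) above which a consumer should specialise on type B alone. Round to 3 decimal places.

Drop type C once their profitability E₂/h₂ falls below the rate achievable on type B alone: E₂/h₂ = λE₁/(1 + λh₁).
Solve for λ: λE₁h₂ = E₂(1 + λh₁) → λ(E₁h₂ − E₂h₁) = E₂ → λ = E₂/(E₁h₂ − E₂h₁).
λ = 14.3/(7.99×86.2 − 14.3×15.8) = 14.3/462.8 = 0.0309 per s.

0.031 per s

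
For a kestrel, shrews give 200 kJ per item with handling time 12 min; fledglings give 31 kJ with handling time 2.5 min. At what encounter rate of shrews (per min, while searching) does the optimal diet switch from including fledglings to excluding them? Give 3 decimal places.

The zero-one rule: include fledglings iff E₂/h₂ > λE₁/(1+λh₁). Equality gives the switch point.
λE₁h₂ = E₂ + λE₂h₁ ⇒ λ = E₂/(E₁h₂ − E₂h₁) = 31/(500 − 372) = 0.2422 per min.

0.242 per min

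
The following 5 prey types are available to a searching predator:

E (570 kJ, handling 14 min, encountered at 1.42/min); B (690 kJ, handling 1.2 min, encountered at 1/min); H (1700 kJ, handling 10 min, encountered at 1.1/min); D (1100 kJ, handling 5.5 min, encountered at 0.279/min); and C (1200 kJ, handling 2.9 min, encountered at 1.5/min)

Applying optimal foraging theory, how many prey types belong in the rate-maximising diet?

2

E/h in descending order: B 575, C 414, D 200, H 170, E 40.7 kJ/min. The optimal diet is the largest prefix of this list for which every included type satisfies E_i/h_i > R on the types above it.
Rate on top 1: 313.6. C: 414 > 313.6 → include.
Rate on top 2: 380.2. D: 200 < 380.2 → exclude; stop.
Optimal diet: B, C — 2 of 5 types.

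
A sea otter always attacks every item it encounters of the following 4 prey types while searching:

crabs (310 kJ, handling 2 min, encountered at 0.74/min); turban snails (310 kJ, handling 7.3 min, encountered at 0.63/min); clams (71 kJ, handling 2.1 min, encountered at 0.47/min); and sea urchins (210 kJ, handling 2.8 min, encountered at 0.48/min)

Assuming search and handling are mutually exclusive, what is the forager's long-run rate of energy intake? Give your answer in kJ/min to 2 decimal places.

59.39 kJ/min

R = Σλ_iE_i / (1 + Σλ_ih_i)
Numerator: 0.74×310 + 0.63×310 + 0.47×71 + 0.48×210 = 558.9
Denominator: 1 + 0.74×2 + 0.63×7.3 + 0.47×2.1 + 0.48×2.8 = 9.41
R = 558.9/9.41 = 59.39 kJ/min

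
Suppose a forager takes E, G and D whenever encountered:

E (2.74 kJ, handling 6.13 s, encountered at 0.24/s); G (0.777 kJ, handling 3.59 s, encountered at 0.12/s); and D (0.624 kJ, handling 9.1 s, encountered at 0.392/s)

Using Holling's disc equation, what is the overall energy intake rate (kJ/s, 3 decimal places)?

0.154 kJ/s

R = Σλ_iE_i / (1 + Σλ_ih_i)
Numerator: 0.24×2.74 + 0.12×0.777 + 0.392×0.624 = 0.9954
Denominator: 1 + 0.24×6.13 + 0.12×3.59 + 0.392×9.1 = 6.469
R = 0.9954/6.469 = 0.1539 kJ/s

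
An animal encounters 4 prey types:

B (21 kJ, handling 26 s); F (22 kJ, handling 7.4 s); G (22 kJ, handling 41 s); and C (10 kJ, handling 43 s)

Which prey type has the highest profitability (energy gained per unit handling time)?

In descending order of E/h:
F: 22/7.4 = 2.97 kJ/s
B: 21/26 = 0.808 kJ/s
G: 22/41 = 0.537 kJ/s
C: 10/43 = 0.233 kJ/s

F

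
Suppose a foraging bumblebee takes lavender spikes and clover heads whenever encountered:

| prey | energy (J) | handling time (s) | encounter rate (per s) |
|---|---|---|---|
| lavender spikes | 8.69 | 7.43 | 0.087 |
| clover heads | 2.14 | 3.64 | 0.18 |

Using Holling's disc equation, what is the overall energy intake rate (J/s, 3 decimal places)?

R = Σλ_iE_i / (1 + Σλ_ih_i)
Numerator: 0.087×8.69 + 0.18×2.14 = 1.141
Denominator: 1 + 0.087×7.43 + 0.18×3.64 = 2.302
R = 1.141/2.302 = 0.4958 J/s

0.496 J/s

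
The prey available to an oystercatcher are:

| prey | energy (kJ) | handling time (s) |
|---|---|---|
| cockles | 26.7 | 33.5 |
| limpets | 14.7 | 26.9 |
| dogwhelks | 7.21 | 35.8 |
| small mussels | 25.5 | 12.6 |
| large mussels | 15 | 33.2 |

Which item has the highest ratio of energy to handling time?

small mussels

In descending order of E/h:
small mussels: 25.5/12.6 = 2.02 kJ/s
cockles: 26.7/33.5 = 0.797 kJ/s
limpets: 14.7/26.9 = 0.546 kJ/s
large mussels: 15/33.2 = 0.452 kJ/s
dogwhelks: 7.21/35.8 = 0.201 kJ/s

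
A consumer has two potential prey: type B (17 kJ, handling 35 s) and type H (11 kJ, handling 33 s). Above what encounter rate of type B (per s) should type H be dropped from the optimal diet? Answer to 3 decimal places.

Drop type H once their profitability E₂/h₂ falls below the rate achievable on type B alone: E₂/h₂ = λE₁/(1 + λh₁).
Solve for λ: λE₁h₂ = E₂(1 + λh₁) → λ(E₁h₂ − E₂h₁) = E₂ → λ = E₂/(E₁h₂ − E₂h₁).
λ = 11/(17×33 − 11×35) = 11/176 = 0.0625 per s.

0.062 per s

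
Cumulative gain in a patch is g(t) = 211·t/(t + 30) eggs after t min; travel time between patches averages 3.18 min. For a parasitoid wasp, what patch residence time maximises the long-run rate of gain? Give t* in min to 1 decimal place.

9.8 min

By the marginal value theorem, leave when the instantaneous gain rate g'(t) equals the habitat-wide average g(t)/(T + t).
g'(t) = 211·30/(t + 30)². Setting 211·30/(t+30)² = 211t/[(t+30)(3.18+t)] gives 30(3.18+t) = t(t+30), so t² = 30×3.18 = 95.4.
t* = √95.4 = 9.767 min.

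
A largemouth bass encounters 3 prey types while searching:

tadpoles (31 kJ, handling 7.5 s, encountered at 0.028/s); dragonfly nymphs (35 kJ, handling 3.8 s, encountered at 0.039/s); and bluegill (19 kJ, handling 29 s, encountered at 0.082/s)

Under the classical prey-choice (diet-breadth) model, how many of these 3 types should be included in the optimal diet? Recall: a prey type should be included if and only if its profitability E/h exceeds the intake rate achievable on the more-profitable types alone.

E/h in descending order: dragonfly nymphs 9.21, tadpoles 4.13, bluegill 0.655 kJ/s. The optimal diet is the largest prefix of this list for which every included type satisfies E_i/h_i > R on the types above it.
Rate on top 1: 1.189. tadpoles: 4.13 > 1.189 → include.
Rate on top 2: 1.644. bluegill: 0.655 < 1.644 → exclude; stop.
Optimal diet: dragonfly nymphs, tadpoles — 2 of 3 types.

2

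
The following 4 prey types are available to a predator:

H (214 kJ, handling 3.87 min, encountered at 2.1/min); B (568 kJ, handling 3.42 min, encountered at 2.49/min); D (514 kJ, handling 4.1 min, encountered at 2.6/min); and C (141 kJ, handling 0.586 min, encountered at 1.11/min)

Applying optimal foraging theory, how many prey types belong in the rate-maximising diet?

2

Profitabilities (E/h, kJ/min): C 241, B 166, D 125, H 55.3. Add prey in this order while the next type's profitability exceeds the intake rate on those already taken.
Rate on top 1: 94.83. B: 166 > 94.83 → include.
Rate on top 2: 154.5. D: 125 < 154.5 → exclude; stop.
Optimal diet: C, B — 2 of 4 types.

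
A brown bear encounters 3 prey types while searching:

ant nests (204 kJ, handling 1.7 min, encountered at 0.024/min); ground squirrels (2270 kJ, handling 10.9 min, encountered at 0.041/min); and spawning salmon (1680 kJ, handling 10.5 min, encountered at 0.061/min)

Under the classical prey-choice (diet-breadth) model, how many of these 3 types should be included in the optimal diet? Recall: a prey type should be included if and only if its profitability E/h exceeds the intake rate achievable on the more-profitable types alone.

3

Rank by E/h (kJ/min): ground squirrels 208, spawning salmon 160, ant nests 120. Include each in turn until the next type's E/h falls below the running intake rate.
Rate on top 1: 64.32. spawning salmon: 160 > 64.32 → include.
Rate on top 2: 93.68. ant nests: 120 > 93.68 → include.
Optimal diet: ground squirrels, spawning salmon, ant nests — 3 of 3 types.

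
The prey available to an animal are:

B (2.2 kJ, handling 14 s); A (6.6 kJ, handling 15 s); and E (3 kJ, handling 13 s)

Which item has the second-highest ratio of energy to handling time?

In descending order of E/h:
A: 6.6/15 = 0.44 kJ/s
E: 3/13 = 0.231 kJ/s
B: 2.2/14 = 0.157 kJ/s

E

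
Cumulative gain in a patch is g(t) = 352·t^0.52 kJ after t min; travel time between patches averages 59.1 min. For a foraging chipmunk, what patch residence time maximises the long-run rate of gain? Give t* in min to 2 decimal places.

64.03 min

Optimal t* satisfies g'(t*) = g(t*)/(T + t*).
g'(t) = 0.52·352·t^-0.48. Setting 0.52·352·t^-0.48 = 352·t^0.52/(59.1+t) gives 0.52(59.1+t) = t, so 0.48·t = 0.52×59.1.
t* = 0.52×59.1/0.48 = 64.03 min.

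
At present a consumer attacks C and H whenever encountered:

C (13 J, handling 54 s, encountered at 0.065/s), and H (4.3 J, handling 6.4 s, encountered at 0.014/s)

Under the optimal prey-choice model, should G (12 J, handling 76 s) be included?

No

Current rate: (0.065×13 + 0.014×4.3)/(1 + 0.065×54 + 0.014×6.4) = 0.1968 J/s.
G: E/h = 12/76 = 0.1579 J/s.
Since 0.1579 < R, time spent handling G is better spent searching.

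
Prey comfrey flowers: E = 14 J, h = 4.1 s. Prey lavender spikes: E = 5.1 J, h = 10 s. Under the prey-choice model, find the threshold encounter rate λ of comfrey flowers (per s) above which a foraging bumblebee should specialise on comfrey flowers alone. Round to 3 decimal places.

0.043 per s

Drop lavender spikes once their profitability E₂/h₂ falls below the rate achievable on comfrey flowers alone: E₂/h₂ = λE₁/(1 + λh₁).
Solve for λ: λE₁h₂ = E₂(1 + λh₁) → λ(E₁h₂ − E₂h₁) = E₂ → λ = E₂/(E₁h₂ − E₂h₁).
λ = 5.1/(14×10 − 5.1×4.1) = 5.1/119.1 = 0.04282 per s.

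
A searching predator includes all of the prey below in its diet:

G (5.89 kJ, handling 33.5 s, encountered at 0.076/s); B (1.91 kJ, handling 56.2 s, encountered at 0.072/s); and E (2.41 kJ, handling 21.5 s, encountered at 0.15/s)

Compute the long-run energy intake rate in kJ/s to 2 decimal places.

0.09 kJ/s

R = Σλ_iE_i / (1 + Σλ_ih_i)
Numerator: 0.076×5.89 + 0.072×1.91 + 0.15×2.41 = 0.9467
Denominator: 1 + 0.076×33.5 + 0.072×56.2 + 0.15×21.5 = 10.82
R = 0.9467/10.82 = 0.08751 kJ/s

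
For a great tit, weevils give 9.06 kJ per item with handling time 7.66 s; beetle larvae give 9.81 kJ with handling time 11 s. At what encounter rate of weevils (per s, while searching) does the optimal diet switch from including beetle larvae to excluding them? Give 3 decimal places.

At the threshold, the rate on weevils alone equals the profitability of beetle larvae: λ·9.06/(1 + λ·7.66) = 9.81/11 = 0.8918.
Rearranging, λ(9.06 − 0.8918×7.66) = 0.8918, so λ = 0.8918/2.229 = 0.4002 per s.

0.400 per s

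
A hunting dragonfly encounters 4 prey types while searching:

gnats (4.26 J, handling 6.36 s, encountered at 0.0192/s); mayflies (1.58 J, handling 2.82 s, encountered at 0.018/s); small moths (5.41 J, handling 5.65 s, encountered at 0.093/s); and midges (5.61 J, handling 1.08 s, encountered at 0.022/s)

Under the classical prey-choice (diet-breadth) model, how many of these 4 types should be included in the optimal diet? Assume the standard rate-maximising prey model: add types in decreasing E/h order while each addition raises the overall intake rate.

Profitabilities (E/h, J/s): midges 5.19, small moths 0.958, gnats 0.67, mayflies 0.56. Add prey in this order while the next type's profitability exceeds the intake rate on those already taken.
Rate on top 1: 0.1206. small moths: 0.958 > 0.1206 → include.
Rate on top 2: 0.4044. gnats: 0.67 > 0.4044 → include.
Rate on top 3: 0.4238. mayflies: 0.56 > 0.4238 → include.
Optimal diet: midges, small moths, gnats, mayflies — 4 of 4 types.

4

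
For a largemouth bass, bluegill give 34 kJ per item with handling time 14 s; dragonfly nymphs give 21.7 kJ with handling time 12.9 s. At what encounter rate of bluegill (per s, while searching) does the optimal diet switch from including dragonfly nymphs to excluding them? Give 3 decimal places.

The zero-one rule: include dragonfly nymphs iff E₂/h₂ > λE₁/(1+λh₁). Equality gives the switch point.
λE₁h₂ = E₂ + λE₂h₁ ⇒ λ = E₂/(E₁h₂ − E₂h₁) = 21.7/(438.6 − 303.8) = 0.161 per s.

0.161 per s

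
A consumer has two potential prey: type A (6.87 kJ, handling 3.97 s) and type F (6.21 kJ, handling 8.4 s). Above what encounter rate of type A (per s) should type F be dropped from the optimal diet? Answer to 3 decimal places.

0.188 per s

The zero-one rule: include type F iff E₂/h₂ > λE₁/(1+λh₁). Equality gives the switch point.
λE₁h₂ = E₂ + λE₂h₁ ⇒ λ = E₂/(E₁h₂ − E₂h₁) = 6.21/(57.71 − 24.65) = 0.1879 per s.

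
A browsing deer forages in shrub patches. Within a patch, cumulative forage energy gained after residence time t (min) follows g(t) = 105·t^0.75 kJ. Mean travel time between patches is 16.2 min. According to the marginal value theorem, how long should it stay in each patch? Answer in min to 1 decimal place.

48.6 min

By the marginal value theorem, leave when the instantaneous gain rate g'(t) equals the habitat-wide average g(t)/(T + t).
g'(t) = 0.75·105·t^-0.25. Setting 0.75·105·t^-0.25 = 105·t^0.75/(16.2+t) gives 0.75(16.2+t) = t, so 0.25·t = 0.75×16.2.
t* = 0.75×16.2/0.25 = 48.6 min.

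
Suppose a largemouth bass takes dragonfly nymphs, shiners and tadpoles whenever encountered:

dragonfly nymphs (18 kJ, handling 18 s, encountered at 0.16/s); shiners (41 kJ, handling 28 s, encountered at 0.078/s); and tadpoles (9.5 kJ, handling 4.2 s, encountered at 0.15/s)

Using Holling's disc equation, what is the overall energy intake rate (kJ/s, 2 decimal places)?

Energy encountered per unit search time: 0.16×18 + 0.078×41 + 0.15×9.5 = 7.503 kJ/s.
Handling time per unit search time: 0.16×18 + 0.078×28 + 0.15×4.2 = 5.694.
Rate = 7.503/(1 + 5.694) = 1.121 kJ/s.

1.12 kJ/s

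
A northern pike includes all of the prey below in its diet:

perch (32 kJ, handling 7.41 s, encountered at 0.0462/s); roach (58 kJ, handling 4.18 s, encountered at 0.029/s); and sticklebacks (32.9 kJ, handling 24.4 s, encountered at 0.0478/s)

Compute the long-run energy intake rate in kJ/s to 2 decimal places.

R = (0.0462×32 + 0.029×58 + 0.0478×32.9) / (1 + 0.0462×7.41 + 0.029×4.18 + 0.0478×24.4) = 4.733/2.63 = 1.8 kJ/s.

1.80 kJ/s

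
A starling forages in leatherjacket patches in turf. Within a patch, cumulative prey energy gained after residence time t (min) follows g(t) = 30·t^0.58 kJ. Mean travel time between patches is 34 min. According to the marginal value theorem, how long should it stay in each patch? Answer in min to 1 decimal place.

Optimal t* satisfies g'(t*) = g(t*)/(T + t*).
g'(t) = 0.58·30·t^-0.42. Setting 0.58·30·t^-0.42 = 30·t^0.58/(34+t) gives 0.58(34+t) = t, so 0.42·t = 0.58×34.
t* = 0.58×34/0.42 = 46.95 min.

47.0 min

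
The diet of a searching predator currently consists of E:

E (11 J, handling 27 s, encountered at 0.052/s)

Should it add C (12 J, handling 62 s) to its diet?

On E alone, R = ΣλE/(1+Σλh) = 0.572/2.404 = 0.2379 J/s.
C: E/h = 12/62 = 0.1935 J/s.
0.1935 < 0.2379, so adding C would lower the average — exclude it.

No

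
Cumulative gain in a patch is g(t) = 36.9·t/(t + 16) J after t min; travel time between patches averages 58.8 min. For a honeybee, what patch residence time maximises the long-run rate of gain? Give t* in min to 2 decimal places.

30.67 min

Optimal t* satisfies g'(t*) = g(t*)/(T + t*).
g'(t) = 36.9·16/(t + 16)². Setting 36.9·16/(t+16)² = 36.9t/[(t+16)(58.8+t)] gives 16(58.8+t) = t(t+16), so t² = 16×58.8 = 940.8.
t* = √940.8 = 30.67 min.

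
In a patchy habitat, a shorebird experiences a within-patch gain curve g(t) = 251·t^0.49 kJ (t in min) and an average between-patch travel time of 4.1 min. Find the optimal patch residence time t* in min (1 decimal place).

Maximise g(t)/(T+t): set derivative to zero → g'(t)(T+t) = g(t).
g'(t) = 0.49·251·t^-0.51. Setting 0.49·251·t^-0.51 = 251·t^0.49/(4.1+t) gives 0.49(4.1+t) = t, so 0.51·t = 0.49×4.1.
t* = 0.49×4.1/0.51 = 3.939 min.

3.9 min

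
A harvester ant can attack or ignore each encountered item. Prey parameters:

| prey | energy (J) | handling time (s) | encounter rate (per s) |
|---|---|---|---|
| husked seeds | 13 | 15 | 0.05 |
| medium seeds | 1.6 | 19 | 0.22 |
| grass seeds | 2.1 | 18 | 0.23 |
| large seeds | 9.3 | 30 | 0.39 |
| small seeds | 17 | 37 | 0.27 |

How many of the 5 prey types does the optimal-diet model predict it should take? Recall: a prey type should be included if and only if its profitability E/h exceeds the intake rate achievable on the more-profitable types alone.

E/h in descending order: husked seeds 0.867, small seeds 0.459, large seeds 0.31, grass seeds 0.117, medium seeds 0.0842 J/s. The optimal diet is the largest prefix of this list for which every included type satisfies E_i/h_i > R on the types above it.
Rate on top 1: 0.3714. small seeds: 0.459 > 0.3714 → include.
Rate on top 2: 0.4463. large seeds: 0.31 < 0.4463 → exclude; stop.
Optimal diet: husked seeds, small seeds — 2 of 5 types.

2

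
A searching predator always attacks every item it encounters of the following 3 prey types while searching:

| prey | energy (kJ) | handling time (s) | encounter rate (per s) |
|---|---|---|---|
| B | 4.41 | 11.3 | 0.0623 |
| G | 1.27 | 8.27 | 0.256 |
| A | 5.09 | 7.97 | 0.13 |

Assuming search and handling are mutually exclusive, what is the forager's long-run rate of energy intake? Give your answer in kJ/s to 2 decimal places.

0.26 kJ/s

R = (0.0623×4.41 + 0.256×1.27 + 0.13×5.09) / (1 + 0.0623×11.3 + 0.256×8.27 + 0.13×7.97) = 1.262/4.857 = 0.2597 kJ/s.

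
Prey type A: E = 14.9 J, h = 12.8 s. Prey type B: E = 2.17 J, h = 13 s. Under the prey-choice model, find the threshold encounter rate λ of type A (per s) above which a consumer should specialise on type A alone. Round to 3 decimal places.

0.013 per s

The zero-one rule: include type B iff E₂/h₂ > λE₁/(1+λh₁). Equality gives the switch point.
λE₁h₂ = E₂ + λE₂h₁ ⇒ λ = E₂/(E₁h₂ − E₂h₁) = 2.17/(193.7 − 27.78) = 0.01308 per s.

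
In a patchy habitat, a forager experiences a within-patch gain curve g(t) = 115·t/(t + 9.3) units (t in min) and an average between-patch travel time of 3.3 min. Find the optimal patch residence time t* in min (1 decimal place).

5.5 min

By the marginal value theorem, leave when the instantaneous gain rate g'(t) equals the habitat-wide average g(t)/(T + t).
g'(t) = 115·9.3/(t + 9.3)². Setting 115·9.3/(t+9.3)² = 115t/[(t+9.3)(3.3+t)] gives 9.3(3.3+t) = t(t+9.3), so t² = 9.3×3.3 = 30.69.
t* = √30.69 = 5.54 min.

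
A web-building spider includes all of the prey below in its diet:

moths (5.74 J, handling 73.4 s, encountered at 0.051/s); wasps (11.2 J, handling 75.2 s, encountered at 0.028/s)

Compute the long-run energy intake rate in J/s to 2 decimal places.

0.09 J/s

R = Σλ_iE_i / (1 + Σλ_ih_i)
Numerator: 0.051×5.74 + 0.028×11.2 = 0.6063
Denominator: 1 + 0.051×73.4 + 0.028×75.2 = 6.849
R = 0.6063/6.849 = 0.08853 J/s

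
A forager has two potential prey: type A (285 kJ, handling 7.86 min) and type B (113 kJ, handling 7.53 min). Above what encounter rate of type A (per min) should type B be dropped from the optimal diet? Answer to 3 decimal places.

At the threshold, the rate on type A alone equals the profitability of type B: λ·285/(1 + λ·7.86) = 113/7.53 = 15.01.
Rearranging, λ(285 − 15.01×7.86) = 15.01, so λ = 15.01/167 = 0.08983 per min.

0.090 per min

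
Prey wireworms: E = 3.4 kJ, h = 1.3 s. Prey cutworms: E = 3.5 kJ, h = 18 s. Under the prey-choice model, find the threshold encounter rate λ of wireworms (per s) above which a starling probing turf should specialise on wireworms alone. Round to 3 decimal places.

0.062 per s

The zero-one rule: include cutworms iff E₂/h₂ > λE₁/(1+λh₁). Equality gives the switch point.
λE₁h₂ = E₂ + λE₂h₁ ⇒ λ = E₂/(E₁h₂ − E₂h₁) = 3.5/(61.2 − 4.55) = 0.06178 per s.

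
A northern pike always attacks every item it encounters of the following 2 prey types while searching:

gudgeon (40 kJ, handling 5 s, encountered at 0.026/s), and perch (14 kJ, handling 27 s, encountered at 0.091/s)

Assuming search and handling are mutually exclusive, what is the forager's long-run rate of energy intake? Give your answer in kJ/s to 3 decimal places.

0.645 kJ/s

Energy encountered per unit search time: 0.026×40 + 0.091×14 = 2.314 kJ/s.
Handling time per unit search time: 0.026×5 + 0.091×27 = 2.587.
Rate = 2.314/(1 + 2.587) = 0.6451 kJ/s.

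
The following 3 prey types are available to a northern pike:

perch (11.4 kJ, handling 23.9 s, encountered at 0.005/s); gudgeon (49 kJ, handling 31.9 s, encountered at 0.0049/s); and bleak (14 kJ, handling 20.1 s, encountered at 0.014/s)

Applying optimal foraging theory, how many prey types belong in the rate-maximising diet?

E/h in descending order: gudgeon 1.54, bleak 0.697, perch 0.477 kJ/s. The optimal diet is the largest prefix of this list for which every included type satisfies E_i/h_i > R on the types above it.
Rate on top 1: 0.2076. bleak: 0.697 > 0.2076 → include.
Rate on top 2: 0.3033. perch: 0.477 > 0.3033 → include.
Optimal diet: gudgeon, bleak, perch — 3 of 3 types.

3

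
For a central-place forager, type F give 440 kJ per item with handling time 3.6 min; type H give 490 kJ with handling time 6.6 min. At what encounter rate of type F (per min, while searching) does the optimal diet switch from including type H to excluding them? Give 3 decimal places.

0.430 per min

The zero-one rule: include type H iff E₂/h₂ > λE₁/(1+λh₁). Equality gives the switch point.
λE₁h₂ = E₂ + λE₂h₁ ⇒ λ = E₂/(E₁h₂ − E₂h₁) = 490/(2904 − 1764) = 0.4298 per min.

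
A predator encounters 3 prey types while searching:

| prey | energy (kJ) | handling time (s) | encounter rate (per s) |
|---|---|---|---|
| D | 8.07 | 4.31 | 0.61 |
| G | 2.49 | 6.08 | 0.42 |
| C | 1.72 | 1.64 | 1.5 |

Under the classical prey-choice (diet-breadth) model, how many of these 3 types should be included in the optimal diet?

1

Rank by E/h (kJ/s): D 1.87, C 1.05, G 0.41. Include each in turn until the next type's E/h falls below the running intake rate.
Rate on top 1: 1.356. C: 1.05 < 1.356 → exclude; stop.
Optimal diet: D — 1 of 3 types.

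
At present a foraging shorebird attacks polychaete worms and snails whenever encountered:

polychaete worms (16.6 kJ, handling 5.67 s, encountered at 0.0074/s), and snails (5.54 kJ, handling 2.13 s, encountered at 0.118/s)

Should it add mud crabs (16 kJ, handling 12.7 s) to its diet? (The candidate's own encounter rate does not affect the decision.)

Yes

Intake rate on the current diet: R = (0.0074×16.6 + 0.118×5.54) / (1 + 0.0074×5.67 + 0.118×2.13) = 0.7766/1.293 = 0.6004 kJ/s.
mud crabs: E/h = 16/12.7 = 1.26 kJ/s.
Since 1.26 > R, including mud crabs increases the long-run rate.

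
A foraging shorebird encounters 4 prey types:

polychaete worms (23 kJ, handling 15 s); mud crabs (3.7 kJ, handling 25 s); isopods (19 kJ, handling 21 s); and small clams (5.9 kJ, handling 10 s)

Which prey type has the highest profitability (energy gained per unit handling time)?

polychaete worms

Profitability E/h (kJ/s): polychaete worms = 23/15 = 1.53, mud crabs = 3.7/25 = 0.148, isopods = 19/21 = 0.905, small clams = 5.9/10 = 0.59.
Ranked: polychaete worms > isopods > small clams > mud crabs.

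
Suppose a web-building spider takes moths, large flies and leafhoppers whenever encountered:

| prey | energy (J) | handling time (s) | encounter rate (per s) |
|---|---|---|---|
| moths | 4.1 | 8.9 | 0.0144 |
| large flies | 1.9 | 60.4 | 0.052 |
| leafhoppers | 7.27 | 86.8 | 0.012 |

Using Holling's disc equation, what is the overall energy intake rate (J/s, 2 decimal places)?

0.05 J/s

R = Σλ_iE_i / (1 + Σλ_ih_i)
Numerator: 0.0144×4.1 + 0.052×1.9 + 0.012×7.27 = 0.2451
Denominator: 1 + 0.0144×8.9 + 0.052×60.4 + 0.012×86.8 = 5.311
R = 0.2451/5.311 = 0.04615 J/s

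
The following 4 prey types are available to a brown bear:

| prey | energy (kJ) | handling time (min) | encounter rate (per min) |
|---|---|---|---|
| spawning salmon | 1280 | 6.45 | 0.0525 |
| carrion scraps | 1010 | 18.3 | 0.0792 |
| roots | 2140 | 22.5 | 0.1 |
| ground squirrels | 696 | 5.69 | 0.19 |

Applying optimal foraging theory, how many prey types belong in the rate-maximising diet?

Profitabilities (E/h, kJ/min): spawning salmon 198, ground squirrels 122, roots 95.1, carrion scraps 55.2. Add prey in this order while the next type's profitability exceeds the intake rate on those already taken.
Rate on top 1: 50.2. ground squirrels: 122 > 50.2 → include.
Rate on top 2: 82.42. roots: 95.1 > 82.42 → include.
Rate on top 3: 88.54. carrion scraps: 55.2 < 88.54 → exclude; stop.
Optimal diet: spawning salmon, ground squirrels, roots — 3 of 4 types.

3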